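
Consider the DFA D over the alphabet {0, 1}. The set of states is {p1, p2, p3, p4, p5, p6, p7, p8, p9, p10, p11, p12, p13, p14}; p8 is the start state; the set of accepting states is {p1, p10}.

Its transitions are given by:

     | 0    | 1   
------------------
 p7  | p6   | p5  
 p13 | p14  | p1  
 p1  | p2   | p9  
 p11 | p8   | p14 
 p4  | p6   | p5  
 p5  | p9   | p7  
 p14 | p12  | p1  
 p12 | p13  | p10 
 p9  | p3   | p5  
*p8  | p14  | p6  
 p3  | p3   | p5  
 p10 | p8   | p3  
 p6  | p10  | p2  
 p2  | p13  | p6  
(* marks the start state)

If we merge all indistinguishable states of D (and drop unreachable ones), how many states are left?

7

First remove the unreachable states {p4,p11}; 12 states remain.
P0 = {p1,p10} | {p2,p3,p5,p6,p7,p8,p9,p12,p13,p14}.
Refine {p2,p3,p5,p6,p7,p8,p9,p12,p13,p14} on symbol 0: members go to different blocks, giving {p2,p3,p5,p7,p8,p9,p12,p13,p14} and {p6}.
On input 0, block {p2,p3,p5,p7,p8,p9,p12,p13,p14} splits into {p2,p3,p5,p8,p9,p12,p13,p14} and {p7}.
On input 1, block {p2,p3,p5,p8,p9,p12,p13,p14} splits into {p12,p13,p14} and {p2,p8} and {p3,p9} and {p5}.
The partition is now stable with 7 blocks: {p1,p10} | {p12,p13,p14} | {p6} | {p7} | {p2,p8} | {p3,p9} | {p5}.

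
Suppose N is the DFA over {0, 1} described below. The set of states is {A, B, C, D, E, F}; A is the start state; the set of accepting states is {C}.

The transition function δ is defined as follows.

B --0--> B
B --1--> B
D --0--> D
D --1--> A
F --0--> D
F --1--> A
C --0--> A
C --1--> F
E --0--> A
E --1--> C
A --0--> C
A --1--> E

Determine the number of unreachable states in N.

BFS from A reaches {A, C, D, E, F}; the 1 state(s) B are never visited.

1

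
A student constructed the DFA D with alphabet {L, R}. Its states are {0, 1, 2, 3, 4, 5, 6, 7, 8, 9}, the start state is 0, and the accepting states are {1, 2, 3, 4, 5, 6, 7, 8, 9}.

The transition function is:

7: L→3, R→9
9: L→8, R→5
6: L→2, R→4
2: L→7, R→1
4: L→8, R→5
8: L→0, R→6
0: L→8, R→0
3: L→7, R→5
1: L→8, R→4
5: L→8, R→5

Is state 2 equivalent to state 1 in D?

No

Every state is reachable, so we keep all 10.
Start with accepting vs non-accepting: {1,2,3,4,5,6,7,8,9} | {0}.
Split {1,2,3,4,5,6,7,8,9} by δ(·,L) → {1,2,3,4,5,6,7,9} and {8}.
On input L, block {1,2,3,4,5,6,7,9} splits into {1,4,5,9} and {2,3,6,7}.
No further refinement is possible. Final partition (4 blocks): {1,4,5,9} | {0} | {8} | {2,3,6,7}.
2 and 1 end up in different blocks, so they are distinguishable. For instance, the string 'LL' is accepted from only 2.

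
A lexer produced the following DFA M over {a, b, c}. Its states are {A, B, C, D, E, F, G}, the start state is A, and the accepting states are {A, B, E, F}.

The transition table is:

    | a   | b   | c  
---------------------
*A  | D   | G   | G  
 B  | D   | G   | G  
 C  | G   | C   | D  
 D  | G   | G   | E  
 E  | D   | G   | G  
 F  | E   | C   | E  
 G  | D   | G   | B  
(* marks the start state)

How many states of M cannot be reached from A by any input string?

Starting at A and following transitions, the reachable set is {A, B, D, E, G}. That leaves C, F unreachable — 2 in total.

2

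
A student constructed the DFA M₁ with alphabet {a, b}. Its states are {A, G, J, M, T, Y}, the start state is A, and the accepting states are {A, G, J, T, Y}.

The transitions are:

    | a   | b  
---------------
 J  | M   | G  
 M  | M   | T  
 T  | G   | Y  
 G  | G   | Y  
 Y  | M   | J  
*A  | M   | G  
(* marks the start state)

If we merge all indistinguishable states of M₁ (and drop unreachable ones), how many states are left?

All states are reachable from the start state.
Initial partition by acceptance: {A,G,J,T,Y} | {M}.
Refine {A,G,J,T,Y} on symbol a: members go to different blocks, giving {A,J,Y} and {G,T}.
Split {A,J,Y} by δ(·,b) → {A,J} and {Y}.
No further refinement is possible. Final partition (4 blocks): {A,J} | {M} | {G,T} | {Y}.

4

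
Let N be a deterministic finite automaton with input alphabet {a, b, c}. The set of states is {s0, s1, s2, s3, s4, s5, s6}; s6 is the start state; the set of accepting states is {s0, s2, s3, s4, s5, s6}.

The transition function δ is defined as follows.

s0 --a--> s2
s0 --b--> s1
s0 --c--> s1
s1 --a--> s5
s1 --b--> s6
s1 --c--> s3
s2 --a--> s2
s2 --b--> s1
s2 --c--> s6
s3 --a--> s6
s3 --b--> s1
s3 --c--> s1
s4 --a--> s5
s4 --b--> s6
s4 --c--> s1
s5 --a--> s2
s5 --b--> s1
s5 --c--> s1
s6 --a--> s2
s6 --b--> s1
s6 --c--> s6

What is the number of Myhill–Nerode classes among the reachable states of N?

First remove the unreachable states {s0,s4}; 5 states remain.
Initial partition by acceptance: {s2,s3,s5,s6} | {s1}.
Split {s2,s3,s5,s6} by δ(·,c) → {s2,s6} and {s3,s5}.
Stable partition: {s2,s6} | {s1} | {s3,s5} — 3 equivalence classes.

3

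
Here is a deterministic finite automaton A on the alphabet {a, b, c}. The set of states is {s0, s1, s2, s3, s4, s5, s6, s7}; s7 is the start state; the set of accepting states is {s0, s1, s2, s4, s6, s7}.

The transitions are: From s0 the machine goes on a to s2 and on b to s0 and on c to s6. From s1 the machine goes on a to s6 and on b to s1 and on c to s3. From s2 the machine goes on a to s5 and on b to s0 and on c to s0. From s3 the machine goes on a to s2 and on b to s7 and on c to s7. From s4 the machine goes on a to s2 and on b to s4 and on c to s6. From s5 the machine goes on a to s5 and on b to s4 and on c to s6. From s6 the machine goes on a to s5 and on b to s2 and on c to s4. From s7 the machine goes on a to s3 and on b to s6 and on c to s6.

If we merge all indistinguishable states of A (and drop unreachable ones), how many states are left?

States {s1} cannot be reached from the start state, so discard them.
Start with accepting vs non-accepting: {s0,s2,s4,s6,s7} | {s3,s5}.
Split {s0,s2,s4,s6,s7} by δ(·,a) → {s2,s6,s7} and {s0,s4}.
On input b, block {s2,s6,s7} splits into {s6,s7} and {s2}.
Split {s6,s7} by δ(·,b) → {s6} and {s7}.
Split {s3,s5} by δ(·,a) → {s3} and {s5}.
No further refinement is possible. Final partition (6 blocks): {s6} | {s3} | {s0,s4} | {s2} | {s7} | {s5}.

6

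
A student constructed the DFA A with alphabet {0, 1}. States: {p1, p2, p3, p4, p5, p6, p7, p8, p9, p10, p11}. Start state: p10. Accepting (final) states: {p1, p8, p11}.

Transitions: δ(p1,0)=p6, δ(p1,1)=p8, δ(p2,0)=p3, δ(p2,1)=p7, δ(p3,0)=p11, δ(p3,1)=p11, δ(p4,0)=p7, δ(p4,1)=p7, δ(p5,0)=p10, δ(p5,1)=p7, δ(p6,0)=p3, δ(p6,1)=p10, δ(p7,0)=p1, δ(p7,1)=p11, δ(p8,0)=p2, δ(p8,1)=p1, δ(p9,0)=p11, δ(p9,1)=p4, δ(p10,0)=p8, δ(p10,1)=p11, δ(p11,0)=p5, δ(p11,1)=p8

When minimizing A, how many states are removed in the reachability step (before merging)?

No path from p10 leads to p4, p9; the other 9 states are all reachable.

2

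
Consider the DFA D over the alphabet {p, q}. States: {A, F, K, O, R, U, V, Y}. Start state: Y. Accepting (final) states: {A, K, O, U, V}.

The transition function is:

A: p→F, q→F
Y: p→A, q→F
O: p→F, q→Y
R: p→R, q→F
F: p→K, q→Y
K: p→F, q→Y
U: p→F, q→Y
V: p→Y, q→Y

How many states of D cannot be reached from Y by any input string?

4

Starting at Y and following transitions, the reachable set is {A, F, K, Y}. That leaves O, R, U, V unreachable — 4 in total.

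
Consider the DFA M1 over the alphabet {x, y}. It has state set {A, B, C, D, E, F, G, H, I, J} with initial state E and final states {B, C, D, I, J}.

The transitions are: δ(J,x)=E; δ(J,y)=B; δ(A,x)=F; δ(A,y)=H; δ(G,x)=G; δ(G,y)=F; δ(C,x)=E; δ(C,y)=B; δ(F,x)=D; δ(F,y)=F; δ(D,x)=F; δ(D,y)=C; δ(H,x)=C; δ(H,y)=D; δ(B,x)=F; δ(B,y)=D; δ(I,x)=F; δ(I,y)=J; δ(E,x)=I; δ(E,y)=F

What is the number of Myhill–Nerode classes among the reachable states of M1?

2

States {A,G,H} cannot be reached from the start state, so discard them.
P0 = {B,C,D,I,J} | {E,F}.
No further refinement is possible. Final partition (2 blocks): {B,C,D,I,J} | {E,F}.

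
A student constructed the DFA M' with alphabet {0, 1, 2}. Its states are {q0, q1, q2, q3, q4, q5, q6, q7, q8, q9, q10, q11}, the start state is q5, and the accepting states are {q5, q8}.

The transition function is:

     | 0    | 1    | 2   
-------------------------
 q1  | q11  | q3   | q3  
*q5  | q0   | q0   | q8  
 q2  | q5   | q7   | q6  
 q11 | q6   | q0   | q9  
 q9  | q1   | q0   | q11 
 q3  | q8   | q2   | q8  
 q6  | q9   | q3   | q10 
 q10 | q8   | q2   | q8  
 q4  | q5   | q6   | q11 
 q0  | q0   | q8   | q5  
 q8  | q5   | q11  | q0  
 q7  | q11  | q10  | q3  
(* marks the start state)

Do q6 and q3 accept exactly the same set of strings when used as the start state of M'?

No

First remove the unreachable states {q4}; 11 states remain.
Start with accepting vs non-accepting: {q5,q8} | {q0,q1,q2,q3,q6,q7,q9,q10,q11}.
On input 0, block {q5,q8} splits into {q5} and {q8}.
Refine {q0,q1,q2,q3,q6,q7,q9,q10,q11} on symbol 0: members go to different blocks, giving {q0,q1,q6,q7,q9,q11} and {q3,q10} and {q2}.
On input 1, block {q0,q1,q6,q7,q9,q11} splits into {q1,q6,q7} and {q9,q11} and {q0}.
The partition is now stable with 7 blocks: {q5} | {q1,q6,q7} | {q8} | {q3,q10} | {q2} | {q9,q11} | {q0}.
q6 and q3 end up in different blocks, so they are distinguishable. For instance, the string '0' is accepted from only q3.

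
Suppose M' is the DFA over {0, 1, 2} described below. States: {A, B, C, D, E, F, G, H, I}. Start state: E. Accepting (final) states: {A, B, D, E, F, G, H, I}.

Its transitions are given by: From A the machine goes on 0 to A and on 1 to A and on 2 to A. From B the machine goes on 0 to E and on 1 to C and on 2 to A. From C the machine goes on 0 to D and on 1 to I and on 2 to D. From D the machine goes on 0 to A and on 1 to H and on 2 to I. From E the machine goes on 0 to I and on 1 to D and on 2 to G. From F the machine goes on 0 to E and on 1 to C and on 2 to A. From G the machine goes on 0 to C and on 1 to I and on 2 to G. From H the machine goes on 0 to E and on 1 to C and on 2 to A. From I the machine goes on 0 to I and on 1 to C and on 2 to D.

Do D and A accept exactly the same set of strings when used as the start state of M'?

States {B,F} cannot be reached from the start state, so discard them.
Start with accepting vs non-accepting: {A,D,E,G,H,I} | {C}.
Split {A,D,E,G,H,I} by δ(·,0) → {A,D,E,H,I} and {G}.
Refine {A,D,E,H,I} on symbol 1: members go to different blocks, giving {A,D,E} and {H,I}.
Split {A,D,E} by δ(·,0) → {A,D} and {E}.
Refine {A,D} on symbol 1: members go to different blocks, giving {A} and {D}.
Split {H,I} by δ(·,0) → {H} and {I}.
Stable partition: {A} | {C} | {G} | {H} | {E} | {D} | {I} — 7 equivalence classes.
D and A end up in different blocks, so they are distinguishable. For instance, the string '11' is accepted from only A.

No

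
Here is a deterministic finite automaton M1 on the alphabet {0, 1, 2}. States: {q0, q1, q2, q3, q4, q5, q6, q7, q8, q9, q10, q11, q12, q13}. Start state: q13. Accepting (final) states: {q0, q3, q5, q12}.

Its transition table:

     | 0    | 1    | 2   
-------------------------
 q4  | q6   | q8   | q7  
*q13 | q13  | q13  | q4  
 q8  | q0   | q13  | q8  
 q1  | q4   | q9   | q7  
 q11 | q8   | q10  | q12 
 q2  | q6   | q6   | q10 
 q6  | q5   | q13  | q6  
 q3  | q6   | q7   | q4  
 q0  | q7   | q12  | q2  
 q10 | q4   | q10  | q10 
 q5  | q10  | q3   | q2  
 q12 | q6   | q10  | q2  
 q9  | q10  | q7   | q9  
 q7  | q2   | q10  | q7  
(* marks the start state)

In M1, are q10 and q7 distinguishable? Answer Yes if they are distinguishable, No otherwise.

First remove the unreachable states {q1,q9,q11}; 11 states remain.
P0 = {q0,q3,q5,q12} | {q2,q4,q6,q7,q8,q10,q13}.
On input 1, block {q0,q3,q5,q12} splits into {q0,q5} and {q3,q12}.
On input 0, block {q2,q4,q6,q7,q8,q10,q13} splits into {q2,q4,q7,q10,q13} and {q6,q8}.
Split {q2,q4,q7,q10,q13} by δ(·,0) → {q7,q10,q13} and {q2,q4}.
On input 0, block {q7,q10,q13} splits into {q7,q10} and {q13}.
No further refinement is possible. Final partition (6 blocks): {q0,q5} | {q7,q10} | {q3,q12} | {q6,q8} | {q2,q4} | {q13}.
q10 and q7 lie in the same block of the stable partition, so they are equivalent — no string distinguishes them.

No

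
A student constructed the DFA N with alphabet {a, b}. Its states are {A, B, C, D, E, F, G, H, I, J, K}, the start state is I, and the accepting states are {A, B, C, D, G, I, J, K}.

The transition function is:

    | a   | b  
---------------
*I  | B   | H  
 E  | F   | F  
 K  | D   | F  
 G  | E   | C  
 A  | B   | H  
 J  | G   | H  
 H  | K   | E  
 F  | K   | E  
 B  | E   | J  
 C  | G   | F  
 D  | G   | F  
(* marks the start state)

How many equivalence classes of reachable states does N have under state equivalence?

5

States {A} cannot be reached from the start state, so discard them.
Initial partition by acceptance: {B,C,D,G,I,J,K} | {E,F,H}.
Refine {B,C,D,G,I,J,K} on symbol a: members go to different blocks, giving {C,D,I,J,K} and {B,G}.
On input a, block {C,D,I,J,K} splits into {C,D,I,J} and {K}.
Refine {E,F,H} on symbol a: members go to different blocks, giving {F,H} and {E}.
The partition is now stable with 5 blocks: {C,D,I,J} | {F,H} | {B,G} | {K} | {E}.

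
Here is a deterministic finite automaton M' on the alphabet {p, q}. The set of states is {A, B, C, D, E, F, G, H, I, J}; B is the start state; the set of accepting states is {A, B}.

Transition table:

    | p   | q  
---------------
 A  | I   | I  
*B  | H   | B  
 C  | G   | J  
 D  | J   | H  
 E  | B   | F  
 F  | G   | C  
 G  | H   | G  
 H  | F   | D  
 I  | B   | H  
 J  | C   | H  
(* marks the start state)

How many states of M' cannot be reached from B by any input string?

No path from B leads to A, E, I; the other 7 states are all reachable.

3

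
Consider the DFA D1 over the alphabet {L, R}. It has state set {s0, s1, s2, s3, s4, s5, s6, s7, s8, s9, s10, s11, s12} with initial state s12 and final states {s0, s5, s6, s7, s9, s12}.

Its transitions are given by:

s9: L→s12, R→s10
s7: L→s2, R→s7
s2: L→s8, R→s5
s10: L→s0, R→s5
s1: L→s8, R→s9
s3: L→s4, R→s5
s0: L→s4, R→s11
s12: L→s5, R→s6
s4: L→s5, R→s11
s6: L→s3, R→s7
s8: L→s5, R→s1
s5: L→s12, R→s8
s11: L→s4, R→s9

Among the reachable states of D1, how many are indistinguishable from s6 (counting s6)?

2

All states are reachable from the start state.
P0 = {s0,s5,s6,s7,s9,s12} | {s1,s2,s3,s4,s8,s10,s11}.
On input L, block {s0,s5,s6,s7,s9,s12} splits into {s0,s6,s7} and {s5,s9,s12}.
On input R, block {s0,s6,s7} splits into {s6,s7} and {s0}.
Refine {s1,s2,s3,s4,s8,s10,s11} on symbol L: members go to different blocks, giving {s1,s2,s3,s11} and {s4,s8} and {s10}.
Refine {s5,s9,s12} on symbol R: members go to different blocks, giving {s5} and {s9} and {s12}.
On input R, block {s1,s2,s3,s11} splits into {s1,s11} and {s2,s3}.
Stable partition: {s6,s7} | {s1,s11} | {s5} | {s0} | {s4,s8} | {s10} | {s9} | {s12} | {s2,s3} — 9 equivalence classes.
State s6 belongs to the block {s6,s7}, which has 2 states.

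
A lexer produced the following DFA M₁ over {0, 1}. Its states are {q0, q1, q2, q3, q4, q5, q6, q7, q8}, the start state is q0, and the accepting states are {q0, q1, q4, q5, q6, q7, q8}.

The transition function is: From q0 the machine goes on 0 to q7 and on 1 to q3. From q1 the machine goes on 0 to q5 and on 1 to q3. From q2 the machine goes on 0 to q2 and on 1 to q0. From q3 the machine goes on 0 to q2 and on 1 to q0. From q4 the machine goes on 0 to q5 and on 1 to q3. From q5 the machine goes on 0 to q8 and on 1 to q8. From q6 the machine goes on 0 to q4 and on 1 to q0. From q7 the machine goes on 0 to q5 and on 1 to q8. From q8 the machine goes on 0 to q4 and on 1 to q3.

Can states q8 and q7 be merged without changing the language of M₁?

First remove the unreachable states {q1,q6}; 7 states remain.
P0 = {q0,q4,q5,q7,q8} | {q2,q3}.
On input 1, block {q0,q4,q5,q7,q8} splits into {q0,q4,q8} and {q5,q7}.
On input 0, block {q0,q4,q8} splits into {q0,q4} and {q8}.
Split {q5,q7} by δ(·,0) → {q5} and {q7}.
Refine {q0,q4} on symbol 0: members go to different blocks, giving {q0} and {q4}.
No further refinement is possible. Final partition (6 blocks): {q0} | {q2,q3} | {q5} | {q8} | {q7} | {q4}.
q8 and q7 end up in different blocks, so they are distinguishable. For instance, the string '1' is accepted from only q7.

No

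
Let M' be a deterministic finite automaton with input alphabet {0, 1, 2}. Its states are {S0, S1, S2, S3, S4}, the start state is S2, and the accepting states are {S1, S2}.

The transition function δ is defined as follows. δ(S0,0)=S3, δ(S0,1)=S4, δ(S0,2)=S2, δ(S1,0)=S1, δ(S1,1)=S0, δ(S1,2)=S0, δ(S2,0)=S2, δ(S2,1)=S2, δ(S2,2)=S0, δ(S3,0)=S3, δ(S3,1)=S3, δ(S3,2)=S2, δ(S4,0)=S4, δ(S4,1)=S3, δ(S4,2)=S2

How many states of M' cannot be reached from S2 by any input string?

1

BFS from S2 reaches {S0, S2, S3, S4}; the 1 state(s) S1 are never visited.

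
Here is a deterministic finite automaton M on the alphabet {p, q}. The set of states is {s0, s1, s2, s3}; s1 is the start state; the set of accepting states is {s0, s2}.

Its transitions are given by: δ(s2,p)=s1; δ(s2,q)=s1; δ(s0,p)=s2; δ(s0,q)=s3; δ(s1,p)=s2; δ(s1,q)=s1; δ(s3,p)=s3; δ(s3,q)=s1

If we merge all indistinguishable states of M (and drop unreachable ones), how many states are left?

2

States {s0,s3} cannot be reached from the start state, so discard them.
P0 = {s2} | {s1}.
The partition is now stable with 2 blocks: {s2} | {s1}.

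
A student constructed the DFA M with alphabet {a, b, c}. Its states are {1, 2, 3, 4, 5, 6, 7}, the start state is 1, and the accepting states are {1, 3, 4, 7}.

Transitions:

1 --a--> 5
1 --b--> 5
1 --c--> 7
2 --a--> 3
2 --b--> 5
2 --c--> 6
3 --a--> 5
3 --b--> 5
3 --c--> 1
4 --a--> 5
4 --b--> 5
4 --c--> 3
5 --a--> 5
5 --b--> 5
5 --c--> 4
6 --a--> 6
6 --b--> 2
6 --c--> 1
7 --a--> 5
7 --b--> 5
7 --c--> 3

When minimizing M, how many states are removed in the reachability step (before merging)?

Starting at 1 and following transitions, the reachable set is {1, 3, 4, 5, 7}. That leaves 2, 6 unreachable — 2 in total.

2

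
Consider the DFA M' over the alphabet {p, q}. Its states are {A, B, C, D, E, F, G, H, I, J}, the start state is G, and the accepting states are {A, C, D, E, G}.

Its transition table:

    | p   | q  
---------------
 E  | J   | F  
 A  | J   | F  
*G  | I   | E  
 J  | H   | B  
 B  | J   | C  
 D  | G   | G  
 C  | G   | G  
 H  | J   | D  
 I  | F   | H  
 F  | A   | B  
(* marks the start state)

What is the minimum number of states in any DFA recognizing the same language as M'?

7

Every state is reachable, so we keep all 10.
Start with accepting vs non-accepting: {A,C,D,E,G} | {B,F,H,I,J}.
Split {A,C,D,E,G} by δ(·,p) → {A,E,G} and {C,D}.
On input q, block {A,E,G} splits into {A,E} and {G}.
On input p, block {B,F,H,I,J} splits into {B,H,I,J} and {F}.
On input p, block {B,H,I,J} splits into {B,H,J} and {I}.
Split {B,H,J} by δ(·,q) → {B,H} and {J}.
No further refinement is possible. Final partition (7 blocks): {A,E} | {B,H} | {C,D} | {G} | {F} | {I} | {J}.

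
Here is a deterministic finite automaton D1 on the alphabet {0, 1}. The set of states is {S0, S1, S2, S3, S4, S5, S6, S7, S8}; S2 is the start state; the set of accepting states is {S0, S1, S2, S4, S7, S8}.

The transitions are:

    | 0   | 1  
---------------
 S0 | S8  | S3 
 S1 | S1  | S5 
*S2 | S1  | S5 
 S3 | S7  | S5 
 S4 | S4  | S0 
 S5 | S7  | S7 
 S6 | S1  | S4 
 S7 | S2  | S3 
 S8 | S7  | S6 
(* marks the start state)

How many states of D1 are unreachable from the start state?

4

BFS from S2 reaches {S1, S2, S3, S5, S7}; the 4 state(s) S0, S4, S6, S8 are never visited.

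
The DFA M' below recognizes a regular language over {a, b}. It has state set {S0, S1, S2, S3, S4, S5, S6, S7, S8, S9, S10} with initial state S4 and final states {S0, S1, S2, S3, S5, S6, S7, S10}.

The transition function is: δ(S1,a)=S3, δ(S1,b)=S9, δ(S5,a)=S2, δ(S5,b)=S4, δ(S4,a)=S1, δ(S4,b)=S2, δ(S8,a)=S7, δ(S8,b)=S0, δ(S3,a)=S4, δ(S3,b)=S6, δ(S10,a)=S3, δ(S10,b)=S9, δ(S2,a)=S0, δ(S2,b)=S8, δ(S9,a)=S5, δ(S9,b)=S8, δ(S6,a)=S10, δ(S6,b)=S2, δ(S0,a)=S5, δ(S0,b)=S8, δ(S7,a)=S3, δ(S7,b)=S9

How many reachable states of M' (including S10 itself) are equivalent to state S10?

3

All states are reachable from the start state.
Initial partition by acceptance: {S0,S1,S2,S3,S5,S6,S7,S10} | {S4,S8,S9}.
On input a, block {S0,S1,S2,S3,S5,S6,S7,S10} splits into {S0,S1,S2,S5,S6,S7,S10} and {S3}.
Refine {S0,S1,S2,S5,S6,S7,S10} on symbol a: members go to different blocks, giving {S0,S2,S5,S6} and {S1,S7,S10}.
Split {S0,S2,S5,S6} by δ(·,a) → {S0,S2,S5} and {S6}.
Split {S4,S8,S9} by δ(·,a) → {S4,S8} and {S9}.
No further refinement is possible. Final partition (6 blocks): {S0,S2,S5} | {S4,S8} | {S3} | {S1,S7,S10} | {S6} | {S9}.
State S10 belongs to the block {S1,S7,S10}, which has 3 states.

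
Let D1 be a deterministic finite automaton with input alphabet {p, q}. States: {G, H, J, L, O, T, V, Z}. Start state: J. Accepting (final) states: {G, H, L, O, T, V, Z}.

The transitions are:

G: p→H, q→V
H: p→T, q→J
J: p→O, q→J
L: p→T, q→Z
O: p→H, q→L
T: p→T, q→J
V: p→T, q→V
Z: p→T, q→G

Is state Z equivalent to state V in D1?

Yes

All states are reachable from the start state.
Initial partition by acceptance: {G,H,L,O,T,V,Z} | {J}.
Refine {G,H,L,O,T,V,Z} on symbol q: members go to different blocks, giving {G,L,O,V,Z} and {H,T}.
The partition is now stable with 3 blocks: {G,L,O,V,Z} | {J} | {H,T}.
Z and V lie in the same block of the stable partition, so they are equivalent — no string distinguishes them.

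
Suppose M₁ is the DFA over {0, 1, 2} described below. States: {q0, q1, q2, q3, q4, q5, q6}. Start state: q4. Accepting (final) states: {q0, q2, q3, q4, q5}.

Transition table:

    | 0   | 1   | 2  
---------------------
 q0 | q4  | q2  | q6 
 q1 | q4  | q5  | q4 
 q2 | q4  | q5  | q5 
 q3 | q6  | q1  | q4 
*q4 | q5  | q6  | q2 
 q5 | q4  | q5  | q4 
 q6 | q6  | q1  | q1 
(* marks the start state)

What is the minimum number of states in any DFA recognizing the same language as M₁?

First remove the unreachable states {q0,q3}; 5 states remain.
P0 = {q2,q4,q5} | {q1,q6}.
Split {q2,q4,q5} by δ(·,1) → {q2,q5} and {q4}.
Split {q2,q5} by δ(·,2) → {q2} and {q5}.
Split {q1,q6} by δ(·,0) → {q1} and {q6}.
Stable partition: {q2} | {q1} | {q4} | {q5} | {q6} — 5 equivalence classes.

5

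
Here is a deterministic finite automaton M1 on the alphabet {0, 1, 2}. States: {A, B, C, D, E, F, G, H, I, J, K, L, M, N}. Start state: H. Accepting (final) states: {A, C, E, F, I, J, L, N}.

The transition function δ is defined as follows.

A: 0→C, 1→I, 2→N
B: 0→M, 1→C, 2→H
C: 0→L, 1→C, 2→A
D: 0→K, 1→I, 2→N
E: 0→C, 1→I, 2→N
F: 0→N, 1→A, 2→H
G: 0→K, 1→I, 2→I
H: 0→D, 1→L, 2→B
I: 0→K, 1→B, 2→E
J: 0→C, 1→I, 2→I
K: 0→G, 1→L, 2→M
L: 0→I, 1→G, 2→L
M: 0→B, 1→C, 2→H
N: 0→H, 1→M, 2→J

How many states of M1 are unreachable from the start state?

No path from H leads to F; the other 13 states are all reachable.

1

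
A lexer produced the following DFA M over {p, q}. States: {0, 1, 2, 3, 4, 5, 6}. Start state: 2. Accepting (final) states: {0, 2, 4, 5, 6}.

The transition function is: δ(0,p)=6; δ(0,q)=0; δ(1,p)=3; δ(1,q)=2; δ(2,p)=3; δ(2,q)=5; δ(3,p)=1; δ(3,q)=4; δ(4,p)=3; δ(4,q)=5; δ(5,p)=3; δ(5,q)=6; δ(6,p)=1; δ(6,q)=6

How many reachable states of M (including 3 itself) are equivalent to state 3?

2

Reachable states from the start: {1,2,3,4,5,6}. Unreachable: {0} — drop them.
Initial partition by acceptance: {2,4,5,6} | {1,3}.
Stable partition: {2,4,5,6} | {1,3} — 2 equivalence classes.
State 3 belongs to the block {1,3}, which has 2 states.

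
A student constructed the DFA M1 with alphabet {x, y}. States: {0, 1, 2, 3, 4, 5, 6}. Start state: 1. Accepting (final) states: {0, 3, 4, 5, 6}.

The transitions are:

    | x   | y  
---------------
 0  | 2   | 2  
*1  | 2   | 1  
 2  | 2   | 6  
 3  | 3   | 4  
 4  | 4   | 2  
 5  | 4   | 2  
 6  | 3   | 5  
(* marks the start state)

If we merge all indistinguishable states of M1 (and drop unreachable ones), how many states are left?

First remove the unreachable states {0}; 6 states remain.
P0 = {3,4,5,6} | {1,2}.
Split {3,4,5,6} by δ(·,y) → {3,6} and {4,5}.
Split {1,2} by δ(·,y) → {1} and {2}.
The partition is now stable with 4 blocks: {3,6} | {1} | {4,5} | {2}.

4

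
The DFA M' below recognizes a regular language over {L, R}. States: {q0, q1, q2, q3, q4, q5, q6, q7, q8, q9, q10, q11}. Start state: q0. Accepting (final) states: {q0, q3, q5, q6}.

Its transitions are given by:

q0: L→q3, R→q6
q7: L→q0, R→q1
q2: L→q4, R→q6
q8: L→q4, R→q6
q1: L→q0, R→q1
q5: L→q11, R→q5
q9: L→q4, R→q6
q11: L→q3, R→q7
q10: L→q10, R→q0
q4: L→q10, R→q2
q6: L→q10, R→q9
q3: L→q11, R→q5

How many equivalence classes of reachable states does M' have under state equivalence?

Reachable states from the start: {q0,q1,q2,q3,q4,q5,q6,q7,q9,q10,q11}. Unreachable: {q8} — drop them.
Start with accepting vs non-accepting: {q0,q3,q5,q6} | {q1,q2,q4,q7,q9,q10,q11}.
Refine {q0,q3,q5,q6} on symbol L: members go to different blocks, giving {q3,q5,q6} and {q0}.
Split {q3,q5,q6} by δ(·,R) → {q3,q5} and {q6}.
Refine {q1,q2,q4,q7,q9,q10,q11} on symbol L: members go to different blocks, giving {q2,q4,q9,q10} and {q1,q7} and {q11}.
On input R, block {q2,q4,q9,q10} splits into {q2,q9} and {q4} and {q10}.
Stable partition: {q3,q5} | {q2,q9} | {q0} | {q6} | {q1,q7} | {q11} | {q4} | {q10} — 8 equivalence classes.

8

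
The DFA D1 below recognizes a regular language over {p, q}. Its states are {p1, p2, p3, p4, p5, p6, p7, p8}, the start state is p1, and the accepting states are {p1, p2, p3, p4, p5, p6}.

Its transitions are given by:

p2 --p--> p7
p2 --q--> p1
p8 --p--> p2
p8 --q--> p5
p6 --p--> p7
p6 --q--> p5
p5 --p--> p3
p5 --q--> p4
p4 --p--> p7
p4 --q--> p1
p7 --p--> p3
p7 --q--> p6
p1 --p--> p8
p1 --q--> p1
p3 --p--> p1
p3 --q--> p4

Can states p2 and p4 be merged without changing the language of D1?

Yes

Start with accepting vs non-accepting: {p1,p2,p3,p4,p5,p6} | {p7,p8}.
On input p, block {p1,p2,p3,p4,p5,p6} splits into {p1,p2,p4,p6} and {p3,p5}.
Refine {p1,p2,p4,p6} on symbol q: members go to different blocks, giving {p1,p2,p4} and {p6}.
On input p, block {p7,p8} splits into {p7} and {p8}.
Refine {p1,p2,p4} on symbol p: members go to different blocks, giving {p2,p4} and {p1}.
On input p, block {p3,p5} splits into {p3} and {p5}.
The partition is now stable with 7 blocks: {p2,p4} | {p7} | {p3} | {p6} | {p8} | {p1} | {p5}.
p2 and p4 lie in the same block of the stable partition, so they are equivalent — no string distinguishes them.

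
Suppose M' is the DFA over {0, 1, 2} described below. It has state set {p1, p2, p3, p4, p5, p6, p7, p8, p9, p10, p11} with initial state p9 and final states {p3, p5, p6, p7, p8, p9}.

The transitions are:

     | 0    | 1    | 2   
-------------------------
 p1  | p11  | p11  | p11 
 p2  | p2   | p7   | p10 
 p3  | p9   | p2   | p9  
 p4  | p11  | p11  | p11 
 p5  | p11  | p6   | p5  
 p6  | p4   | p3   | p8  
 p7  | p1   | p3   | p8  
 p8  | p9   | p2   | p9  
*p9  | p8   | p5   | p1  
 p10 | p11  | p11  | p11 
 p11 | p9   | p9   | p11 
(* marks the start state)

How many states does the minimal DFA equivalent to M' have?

All states are reachable from the start state.
Initial partition by acceptance: {p3,p5,p6,p7,p8,p9} | {p1,p2,p4,p10,p11}.
On input 0, block {p3,p5,p6,p7,p8,p9} splits into {p3,p8,p9} and {p5,p6,p7}.
Split {p3,p8,p9} by δ(·,1) → {p3,p8} and {p9}.
On input 0, block {p1,p2,p4,p10,p11} splits into {p1,p2,p4,p10} and {p11}.
Refine {p1,p2,p4,p10} on symbol 0: members go to different blocks, giving {p1,p4,p10} and {p2}.
Split {p5,p6,p7} by δ(·,0) → {p6,p7} and {p5}.
Stable partition: {p3,p8} | {p1,p4,p10} | {p6,p7} | {p9} | {p11} | {p2} | {p5} — 7 equivalence classes.

7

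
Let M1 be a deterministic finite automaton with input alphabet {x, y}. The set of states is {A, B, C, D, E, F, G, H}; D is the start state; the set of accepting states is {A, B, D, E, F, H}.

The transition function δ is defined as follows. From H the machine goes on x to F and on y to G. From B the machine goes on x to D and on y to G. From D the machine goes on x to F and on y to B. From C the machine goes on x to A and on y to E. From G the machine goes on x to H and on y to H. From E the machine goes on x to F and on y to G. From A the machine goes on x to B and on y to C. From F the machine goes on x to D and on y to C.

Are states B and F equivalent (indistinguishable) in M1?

Yes

Initial partition by acceptance: {A,B,D,E,F,H} | {C,G}.
On input y, block {A,B,D,E,F,H} splits into {A,B,E,F,H} and {D}.
On input x, block {A,B,E,F,H} splits into {A,E,H} and {B,F}.
No further refinement is possible. Final partition (4 blocks): {A,E,H} | {C,G} | {D} | {B,F}.
B and F lie in the same block of the stable partition, so they are equivalent — no string distinguishes them.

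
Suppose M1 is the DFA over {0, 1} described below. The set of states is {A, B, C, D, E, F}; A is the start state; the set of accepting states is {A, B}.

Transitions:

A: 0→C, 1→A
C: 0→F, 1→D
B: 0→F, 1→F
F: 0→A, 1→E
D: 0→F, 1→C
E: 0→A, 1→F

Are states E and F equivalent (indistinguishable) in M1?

Reachable states from the start: {A,C,D,E,F}. Unreachable: {B} — drop them.
Start with accepting vs non-accepting: {A} | {C,D,E,F}.
Split {C,D,E,F} by δ(·,0) → {C,D} and {E,F}.
Stable partition: {A} | {C,D} | {E,F} — 3 equivalence classes.
E and F lie in the same block of the stable partition, so they are equivalent — no string distinguishes them.

Yes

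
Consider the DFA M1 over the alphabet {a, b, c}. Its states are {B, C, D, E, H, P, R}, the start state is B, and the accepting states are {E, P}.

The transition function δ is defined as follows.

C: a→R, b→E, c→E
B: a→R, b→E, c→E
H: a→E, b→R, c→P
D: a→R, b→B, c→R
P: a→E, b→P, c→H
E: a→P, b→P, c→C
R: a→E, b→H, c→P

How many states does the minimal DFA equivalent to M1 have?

Reachable states from the start: {B,C,E,H,P,R}. Unreachable: {D} — drop them.
Initial partition by acceptance: {E,P} | {B,C,H,R}.
Split {B,C,H,R} by δ(·,a) → {B,C} and {H,R}.
On input c, block {E,P} splits into {P} and {E}.
Stable partition: {P} | {B,C} | {H,R} | {E} — 4 equivalence classes.

4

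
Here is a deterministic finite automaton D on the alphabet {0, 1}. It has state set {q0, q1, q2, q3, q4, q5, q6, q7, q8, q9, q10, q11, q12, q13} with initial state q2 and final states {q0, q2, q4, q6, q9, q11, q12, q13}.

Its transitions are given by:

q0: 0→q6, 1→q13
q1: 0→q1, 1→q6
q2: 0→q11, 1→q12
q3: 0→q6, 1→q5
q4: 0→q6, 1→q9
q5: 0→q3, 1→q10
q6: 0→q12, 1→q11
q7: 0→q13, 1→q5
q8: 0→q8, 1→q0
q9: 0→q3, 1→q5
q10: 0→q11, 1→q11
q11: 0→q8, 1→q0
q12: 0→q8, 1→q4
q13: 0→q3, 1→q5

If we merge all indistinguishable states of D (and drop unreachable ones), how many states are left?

Reachable states from the start: {q0,q2,q3,q4,q5,q6,q8,q9,q10,q11,q12,q13}. Unreachable: {q1,q7} — drop them.
Initial partition by acceptance: {q0,q2,q4,q6,q9,q11,q12,q13} | {q3,q5,q8,q10}.
On input 0, block {q0,q2,q4,q6,q9,q11,q12,q13} splits into {q0,q2,q4,q6} and {q9,q11,q12,q13}.
Refine {q0,q2,q4,q6} on symbol 0: members go to different blocks, giving {q0,q4} and {q2,q6}.
Refine {q3,q5,q8,q10} on symbol 0: members go to different blocks, giving {q5,q8} and {q3} and {q10}.
Refine {q5,q8} on symbol 0: members go to different blocks, giving {q5} and {q8}.
On input 0, block {q9,q11,q12,q13} splits into {q9,q13} and {q11,q12}.
Stable partition: {q0,q4} | {q5} | {q9,q13} | {q2,q6} | {q3} | {q10} | {q8} | {q11,q12} — 8 equivalence classes.

8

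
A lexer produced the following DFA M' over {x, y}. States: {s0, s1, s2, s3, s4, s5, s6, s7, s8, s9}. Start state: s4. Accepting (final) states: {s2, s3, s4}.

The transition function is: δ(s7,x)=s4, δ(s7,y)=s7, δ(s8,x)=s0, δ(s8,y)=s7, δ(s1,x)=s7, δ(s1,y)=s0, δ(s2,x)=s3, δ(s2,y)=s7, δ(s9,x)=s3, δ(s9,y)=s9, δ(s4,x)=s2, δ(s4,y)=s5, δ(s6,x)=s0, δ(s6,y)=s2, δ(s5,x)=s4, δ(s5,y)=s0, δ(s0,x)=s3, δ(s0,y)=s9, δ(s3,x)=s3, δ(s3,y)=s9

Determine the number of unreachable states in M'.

3

No path from s4 leads to s1, s6, s8; the other 7 states are all reachable.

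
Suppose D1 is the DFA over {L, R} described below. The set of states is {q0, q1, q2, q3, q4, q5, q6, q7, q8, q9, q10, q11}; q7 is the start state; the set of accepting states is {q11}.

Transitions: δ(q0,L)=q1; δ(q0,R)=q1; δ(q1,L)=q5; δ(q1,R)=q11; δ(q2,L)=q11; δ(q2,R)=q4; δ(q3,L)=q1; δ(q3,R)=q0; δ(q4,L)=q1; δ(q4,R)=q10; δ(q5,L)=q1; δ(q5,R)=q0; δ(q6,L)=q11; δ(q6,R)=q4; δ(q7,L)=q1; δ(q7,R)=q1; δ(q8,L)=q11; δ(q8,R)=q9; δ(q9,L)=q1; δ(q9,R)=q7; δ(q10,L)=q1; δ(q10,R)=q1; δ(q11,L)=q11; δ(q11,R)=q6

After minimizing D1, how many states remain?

Reachable states from the start: {q0,q1,q4,q5,q6,q7,q10,q11}. Unreachable: {q2,q3,q8,q9} — drop them.
P0 = {q11} | {q0,q1,q4,q5,q6,q7,q10}.
Refine {q0,q1,q4,q5,q6,q7,q10} on symbol L: members go to different blocks, giving {q0,q1,q4,q5,q7,q10} and {q6}.
Refine {q0,q1,q4,q5,q7,q10} on symbol R: members go to different blocks, giving {q0,q4,q5,q7,q10} and {q1}.
Refine {q0,q4,q5,q7,q10} on symbol R: members go to different blocks, giving {q0,q7,q10} and {q4,q5}.
Stable partition: {q11} | {q0,q7,q10} | {q6} | {q1} | {q4,q5} — 5 equivalence classes.

5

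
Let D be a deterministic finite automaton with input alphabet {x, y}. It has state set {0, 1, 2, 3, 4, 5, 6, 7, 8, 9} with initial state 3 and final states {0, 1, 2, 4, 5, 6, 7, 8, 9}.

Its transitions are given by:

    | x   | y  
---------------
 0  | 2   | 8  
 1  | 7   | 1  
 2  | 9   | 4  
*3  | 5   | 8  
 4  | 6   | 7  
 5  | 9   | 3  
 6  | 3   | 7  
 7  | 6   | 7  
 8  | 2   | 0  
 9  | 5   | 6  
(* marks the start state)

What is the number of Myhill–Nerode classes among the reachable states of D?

7

Reachable states from the start: {0,2,3,4,5,6,7,8,9}. Unreachable: {1} — drop them.
P0 = {0,2,4,5,6,7,8,9} | {3}.
Split {0,2,4,5,6,7,8,9} by δ(·,x) → {0,2,4,5,7,8,9} and {6}.
Split {0,2,4,5,7,8,9} by δ(·,x) → {0,2,5,8,9} and {4,7}.
On input y, block {0,2,5,8,9} splits into {0,8} and {2} and {5} and {9}.
The partition is now stable with 7 blocks: {0,8} | {3} | {6} | {4,7} | {2} | {5} | {9}.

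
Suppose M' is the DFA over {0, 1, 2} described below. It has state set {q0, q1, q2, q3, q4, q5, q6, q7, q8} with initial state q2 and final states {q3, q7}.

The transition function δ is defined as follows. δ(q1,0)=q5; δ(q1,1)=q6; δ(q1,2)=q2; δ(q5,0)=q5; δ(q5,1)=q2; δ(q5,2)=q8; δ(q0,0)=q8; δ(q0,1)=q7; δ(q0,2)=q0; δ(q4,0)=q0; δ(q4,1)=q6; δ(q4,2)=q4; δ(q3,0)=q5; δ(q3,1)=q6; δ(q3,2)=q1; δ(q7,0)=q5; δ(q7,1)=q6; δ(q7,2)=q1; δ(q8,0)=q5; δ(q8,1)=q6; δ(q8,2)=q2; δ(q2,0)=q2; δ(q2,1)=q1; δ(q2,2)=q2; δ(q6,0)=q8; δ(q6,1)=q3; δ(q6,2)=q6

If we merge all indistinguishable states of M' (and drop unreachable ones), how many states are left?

5

States {q0,q4,q7} cannot be reached from the start state, so discard them.
Initial partition by acceptance: {q3} | {q1,q2,q5,q6,q8}.
Split {q1,q2,q5,q6,q8} by δ(·,1) → {q1,q2,q5,q8} and {q6}.
Split {q1,q2,q5,q8} by δ(·,1) → {q1,q8} and {q2,q5}.
Split {q2,q5} by δ(·,1) → {q2} and {q5}.
No further refinement is possible. Final partition (5 blocks): {q3} | {q1,q8} | {q6} | {q2} | {q5}.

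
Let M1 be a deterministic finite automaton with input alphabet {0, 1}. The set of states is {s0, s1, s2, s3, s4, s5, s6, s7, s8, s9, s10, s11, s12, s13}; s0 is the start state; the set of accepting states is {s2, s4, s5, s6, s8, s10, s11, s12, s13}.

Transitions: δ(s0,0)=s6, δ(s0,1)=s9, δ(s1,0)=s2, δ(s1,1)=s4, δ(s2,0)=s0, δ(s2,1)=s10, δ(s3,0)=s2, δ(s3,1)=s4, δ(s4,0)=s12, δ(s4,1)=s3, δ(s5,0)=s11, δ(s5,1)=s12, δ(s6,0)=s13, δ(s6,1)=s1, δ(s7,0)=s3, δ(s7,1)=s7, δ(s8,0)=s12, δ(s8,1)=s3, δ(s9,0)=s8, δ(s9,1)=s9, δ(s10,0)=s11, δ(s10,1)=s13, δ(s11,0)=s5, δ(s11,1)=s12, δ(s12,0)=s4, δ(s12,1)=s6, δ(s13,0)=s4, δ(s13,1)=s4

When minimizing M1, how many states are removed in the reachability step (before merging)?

No path from s0 leads to s7; the other 13 states are all reachable.

1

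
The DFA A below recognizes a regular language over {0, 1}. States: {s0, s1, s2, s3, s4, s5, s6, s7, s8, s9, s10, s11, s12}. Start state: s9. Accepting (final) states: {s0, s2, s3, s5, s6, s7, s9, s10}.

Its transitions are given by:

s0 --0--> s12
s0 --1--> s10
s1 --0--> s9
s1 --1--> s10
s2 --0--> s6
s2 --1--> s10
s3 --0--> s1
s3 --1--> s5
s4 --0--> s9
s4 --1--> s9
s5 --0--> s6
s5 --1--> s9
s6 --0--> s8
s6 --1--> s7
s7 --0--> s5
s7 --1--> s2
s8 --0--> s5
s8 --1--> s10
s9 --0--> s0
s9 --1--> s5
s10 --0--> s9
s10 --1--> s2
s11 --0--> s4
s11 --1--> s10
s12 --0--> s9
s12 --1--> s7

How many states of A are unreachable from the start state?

4

BFS from s9 reaches {s0, s2, s5, s6, s7, s8, s9, s10, s12}; the 4 state(s) s1, s3, s4, s11 are never visited.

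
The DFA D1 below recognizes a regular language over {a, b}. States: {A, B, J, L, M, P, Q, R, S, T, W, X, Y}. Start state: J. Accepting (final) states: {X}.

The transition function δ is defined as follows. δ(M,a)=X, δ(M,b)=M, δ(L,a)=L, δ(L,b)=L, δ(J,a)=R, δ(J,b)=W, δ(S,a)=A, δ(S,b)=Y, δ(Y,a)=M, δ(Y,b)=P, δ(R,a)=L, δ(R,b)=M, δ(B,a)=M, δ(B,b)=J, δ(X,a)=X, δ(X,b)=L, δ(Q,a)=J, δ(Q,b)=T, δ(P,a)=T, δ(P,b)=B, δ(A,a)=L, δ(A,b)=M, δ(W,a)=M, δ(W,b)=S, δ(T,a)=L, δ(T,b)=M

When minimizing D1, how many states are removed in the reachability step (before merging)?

No path from J leads to Q; the other 12 states are all reachable.

1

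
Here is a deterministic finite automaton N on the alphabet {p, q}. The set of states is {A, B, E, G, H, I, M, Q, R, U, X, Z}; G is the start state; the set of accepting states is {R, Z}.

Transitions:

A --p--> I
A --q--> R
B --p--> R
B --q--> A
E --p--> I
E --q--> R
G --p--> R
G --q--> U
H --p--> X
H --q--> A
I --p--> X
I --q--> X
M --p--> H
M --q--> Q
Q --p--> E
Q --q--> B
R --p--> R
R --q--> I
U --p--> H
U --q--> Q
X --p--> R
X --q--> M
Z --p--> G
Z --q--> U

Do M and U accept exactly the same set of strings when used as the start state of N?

Reachable states from the start: {A,B,E,G,H,I,M,Q,R,U,X}. Unreachable: {Z} — drop them.
Initial partition by acceptance: {R} | {A,B,E,G,H,I,M,Q,U,X}.
Split {A,B,E,G,H,I,M,Q,U,X} by δ(·,p) → {A,E,H,I,M,Q,U} and {B,G,X}.
On input p, block {A,E,H,I,M,Q,U} splits into {A,E,M,Q,U} and {H,I}.
Refine {A,E,M,Q,U} on symbol p: members go to different blocks, giving {A,E,M,U} and {Q}.
On input q, block {A,E,M,U} splits into {M,U} and {A,E}.
On input q, block {B,G,X} splits into {G,X} and {B}.
Refine {H,I} on symbol q: members go to different blocks, giving {I} and {H}.
No further refinement is possible. Final partition (8 blocks): {R} | {M,U} | {G,X} | {I} | {Q} | {A,E} | {B} | {H}.
M and U lie in the same block of the stable partition, so they are equivalent — no string distinguishes them.

Yes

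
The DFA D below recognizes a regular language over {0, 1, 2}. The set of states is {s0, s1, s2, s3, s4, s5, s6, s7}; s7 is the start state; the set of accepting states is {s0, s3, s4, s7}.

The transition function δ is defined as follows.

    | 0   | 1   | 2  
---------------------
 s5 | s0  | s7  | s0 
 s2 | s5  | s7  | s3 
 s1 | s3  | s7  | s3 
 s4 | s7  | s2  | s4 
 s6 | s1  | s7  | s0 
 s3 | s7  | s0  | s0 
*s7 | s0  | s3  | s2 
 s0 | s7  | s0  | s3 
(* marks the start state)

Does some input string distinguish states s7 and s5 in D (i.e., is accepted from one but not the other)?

Yes

First remove the unreachable states {s1,s4,s6}; 5 states remain.
Start with accepting vs non-accepting: {s0,s3,s7} | {s2,s5}.
On input 2, block {s0,s3,s7} splits into {s0,s3} and {s7}.
Split {s2,s5} by δ(·,0) → {s2} and {s5}.
No further refinement is possible. Final partition (4 blocks): {s0,s3} | {s2} | {s7} | {s5}.
s7 and s5 end up in different blocks, so they are distinguishable. For instance, the string 'ε' is accepted from only s7.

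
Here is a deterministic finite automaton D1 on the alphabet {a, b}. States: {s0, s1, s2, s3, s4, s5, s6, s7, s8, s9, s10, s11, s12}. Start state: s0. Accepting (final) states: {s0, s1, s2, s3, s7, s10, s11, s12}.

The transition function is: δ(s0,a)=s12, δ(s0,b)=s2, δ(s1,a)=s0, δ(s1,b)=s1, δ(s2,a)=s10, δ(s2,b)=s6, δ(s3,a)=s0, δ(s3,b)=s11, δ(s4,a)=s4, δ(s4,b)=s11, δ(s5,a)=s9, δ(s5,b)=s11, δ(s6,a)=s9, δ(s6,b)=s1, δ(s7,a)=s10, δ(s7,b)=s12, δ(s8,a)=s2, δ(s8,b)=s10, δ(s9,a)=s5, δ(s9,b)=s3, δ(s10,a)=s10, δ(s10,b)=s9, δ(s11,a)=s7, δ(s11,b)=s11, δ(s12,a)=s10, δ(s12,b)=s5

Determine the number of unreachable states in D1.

No path from s0 leads to s4, s8; the other 11 states are all reachable.

2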